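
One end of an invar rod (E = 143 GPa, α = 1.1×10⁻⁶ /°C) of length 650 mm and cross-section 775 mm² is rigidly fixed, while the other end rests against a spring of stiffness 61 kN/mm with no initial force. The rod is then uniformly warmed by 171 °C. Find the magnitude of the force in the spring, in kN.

P ≈ 5.49 kN

Free thermal expansion: δ_free = αΔT L = 1.1×10⁻⁶ × 171 × 650 = 0.1223 mm.
With a force P in the spring, the elastic change of the rod is PL/(AE) and that of the spring is P/k; compatibility requires their sum to equal δ_free.
So P = δ_free / [L/(AE) + 1/k] = 0.1223 / [ 650/(775×143×10³) + 1/(61×10³) ].
P = 0.1223 / 2.226×10⁻⁵ = 5493 N.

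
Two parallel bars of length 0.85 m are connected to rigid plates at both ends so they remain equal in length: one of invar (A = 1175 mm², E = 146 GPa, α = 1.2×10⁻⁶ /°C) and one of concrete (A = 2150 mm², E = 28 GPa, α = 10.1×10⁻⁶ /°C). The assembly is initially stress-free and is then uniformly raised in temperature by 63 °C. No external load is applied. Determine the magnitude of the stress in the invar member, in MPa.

Both members must finish at the same length. With the larger α, the concrete tends to over-expand; the plates restrain it, putting the concrete in compression and the invar in tension. With no external load the two internal forces are equal and opposite, magnitude P.
Compatibility of the two members (thermal + elastic change equal): (α₁ − α₂)ΔT = P·[1/(A₁E₁) + 1/(A₂E₂)].
|α₁ − α₂|·ΔT = 8.9×10⁻⁶ × 63 = 0.0005607.
1/(A₁E₁) + 1/(A₂E₂) = 1/(1175×146×10³) + 1/(2150×28×10³) = 2.244×10⁻⁸ N⁻¹.
So P = 0.0005607 / 2.244×10⁻⁸ = 24.99 kN.
σ_{invar} = P/A₁ = 24990/1175 = 21.26 MPa, tensile.

σ ≈ 21.3 MPa (tensile)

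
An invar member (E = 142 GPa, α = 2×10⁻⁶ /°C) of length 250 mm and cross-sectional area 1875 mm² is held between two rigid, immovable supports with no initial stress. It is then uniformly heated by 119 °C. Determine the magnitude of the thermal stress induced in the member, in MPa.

With length fixed, the mechanical strain must cancel the thermal strain αΔT = 2×10⁻⁶ × 119 = 238×10⁻⁶.
The stress required to suppress this strain is σ = Eε = 142×10³ × 238×10⁻⁶ = 33.8 MPa, compressive since the member is trying to expand.

σ ≈ 33.8 MPa (compressive)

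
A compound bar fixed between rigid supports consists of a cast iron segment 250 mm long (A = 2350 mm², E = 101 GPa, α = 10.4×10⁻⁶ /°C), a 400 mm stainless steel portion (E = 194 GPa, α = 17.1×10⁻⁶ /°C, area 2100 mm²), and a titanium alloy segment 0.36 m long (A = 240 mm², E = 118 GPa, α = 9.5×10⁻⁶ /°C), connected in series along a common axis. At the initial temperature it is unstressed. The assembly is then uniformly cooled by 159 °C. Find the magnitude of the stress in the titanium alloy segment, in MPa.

Free thermal contraction of the whole bar: Σ αᵢΔT Lᵢ = 10.4×10⁻⁶×159×250 + 17.1×10⁻⁶×159×400 + 9.5×10⁻⁶×159×360 = 2.045 mm.
The rigid supports impose zero overall length change; the single axial force P common to all segments must satisfy P Σ Lᵢ/(AᵢEᵢ) = δ_free.
The series flexibility is Σ Lᵢ/(AᵢEᵢ) = 250/(2350×101×10³) + 400/(2100×194×10³) + 360/(240×118×10³) = 1.475×10⁻⁵ mm/N.
So P = 2.045 / 1.475×10⁻⁵ = 138.7 kN, tensile.
σ_{titanium alloy} = P / A = 138700 / 240 = 577.7 MPa.

σ ≈ 578 MPa (tensile)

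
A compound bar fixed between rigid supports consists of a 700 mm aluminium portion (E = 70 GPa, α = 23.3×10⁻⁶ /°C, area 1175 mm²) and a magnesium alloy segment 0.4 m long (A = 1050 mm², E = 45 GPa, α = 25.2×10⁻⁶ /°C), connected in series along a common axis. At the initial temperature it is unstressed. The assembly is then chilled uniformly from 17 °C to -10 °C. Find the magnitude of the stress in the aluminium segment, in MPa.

Free thermal contraction of the whole bar: Σ αᵢΔT Lᵢ = 23.3×10⁻⁶×27×700 + 25.2×10⁻⁶×27×400 = 0.7125 mm.
The rigid supports impose zero overall length change; the single axial force P common to all segments must satisfy P Σ Lᵢ/(AᵢEᵢ) = δ_free.
Σ Lᵢ/(AᵢEᵢ) = 700/(1175×70×10³) + 400/(1050×45×10³) = 1.698×10⁻⁵ mm/N.
Hence P = δ_free / Σ(L/AE) = 0.7125/1.698×10⁻⁵ = 41.97 kN (tensile).
σ_{aluminium} = P / A = 41970 / 1175 = 35.72 MPa.

σ ≈ 35.7 MPa (tensile)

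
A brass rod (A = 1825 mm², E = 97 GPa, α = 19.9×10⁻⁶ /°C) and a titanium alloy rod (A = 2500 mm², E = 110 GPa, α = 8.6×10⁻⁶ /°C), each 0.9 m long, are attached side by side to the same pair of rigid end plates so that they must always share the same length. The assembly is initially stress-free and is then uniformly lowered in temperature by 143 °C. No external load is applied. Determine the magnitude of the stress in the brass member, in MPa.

Both members must finish at the same length. With the larger α, the brass tends to over-contract; the plates restrain it, putting the brass in tension and the titanium alloy in compression. With no external load the two internal forces are equal and opposite, magnitude P.
Compatibility of the two members (thermal + elastic change equal): (α₁ − α₂)ΔT = P·[1/(A₁E₁) + 1/(A₂E₂)].
|α₁ − α₂|·ΔT = 11.3×10⁻⁶ × 143 = 0.001616.
1/(A₁E₁) + 1/(A₂E₂) = 1/(1825×97×10³) + 1/(2500×110×10³) = 9.285×10⁻⁹ N⁻¹.
P = 0.001616 / 9.285×10⁻⁹ = 174000 N = 174 kN.
σ_{brass} = P/A₁ = 174000/1825 = 95.36 MPa, tensile.

σ ≈ 95.4 MPa (tensile)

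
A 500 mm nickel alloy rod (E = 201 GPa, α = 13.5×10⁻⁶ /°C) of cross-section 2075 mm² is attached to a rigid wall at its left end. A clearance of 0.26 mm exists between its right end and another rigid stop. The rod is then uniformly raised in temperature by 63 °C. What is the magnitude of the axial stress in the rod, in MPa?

If the wall were absent the rod would grow by αΔT L = 13.5×10⁻⁶ × 63 × 500 = 0.4253 mm.
After closing the 0.26 mm clearance, 0.4253 − 0.26 = 0.1653 mm of expansion remains to be suppressed by the wall.
So σ = E(δ_free − g)/L = 201×10³ × 0.1653/500 = 66.43 MPa.

σ ≈ 66.4 MPa (compressive)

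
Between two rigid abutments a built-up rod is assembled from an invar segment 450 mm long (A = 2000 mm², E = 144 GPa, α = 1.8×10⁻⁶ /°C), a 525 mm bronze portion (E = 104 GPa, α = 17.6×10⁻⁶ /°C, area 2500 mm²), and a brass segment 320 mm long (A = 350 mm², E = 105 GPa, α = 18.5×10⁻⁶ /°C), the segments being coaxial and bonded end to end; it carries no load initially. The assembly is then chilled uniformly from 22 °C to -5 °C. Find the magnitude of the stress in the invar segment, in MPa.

If the supports were absent, the total length change would be Σ αᵢΔT Lᵢ = 1.8×10⁻⁶×27×450 + 17.6×10⁻⁶×27×525 + 18.5×10⁻⁶×27×320 = 0.4312 mm.
The rigid supports impose zero overall length change; the single axial force P common to all segments must satisfy P Σ Lᵢ/(AᵢEᵢ) = δ_free.
The series flexibility is Σ Lᵢ/(AᵢEᵢ) = 450/(2000×144×10³) + 525/(2500×104×10³) + 320/(350×105×10³) = 1.229×10⁻⁵ mm/N.
Hence P = δ_free / Σ(L/AE) = 0.4312/1.229×10⁻⁵ = 35.09 kN (tensile).
σ_{invar} = P / A = 35090 / 2000 = 17.54 MPa.

σ ≈ 17.5 MPa (tensile)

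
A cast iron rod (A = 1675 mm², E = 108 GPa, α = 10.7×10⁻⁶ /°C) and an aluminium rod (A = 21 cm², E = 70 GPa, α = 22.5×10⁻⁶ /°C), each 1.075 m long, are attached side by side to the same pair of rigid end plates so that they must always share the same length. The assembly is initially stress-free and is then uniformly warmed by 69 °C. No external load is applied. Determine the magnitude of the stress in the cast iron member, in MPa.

Equilibrium of a rigid end plate with no external load gives equal and opposite internal forces ±P in the two members. Since α_{aluminium} > α_{cast iron}, heating drives the aluminium into compression and the cast iron into tension.
Compatibility of the two members (thermal + elastic change equal): (α₁ − α₂)ΔT = P·[1/(A₁E₁) + 1/(A₂E₂)].
|α₁ − α₂|·ΔT = 11.8×10⁻⁶ × 69 = 0.0008142.
1/(A₁E₁) + 1/(A₂E₂) = 1/(1675×108×10³) + 1/(2100×70×10³) = 1.233×10⁻⁸ N⁻¹.
P = 0.0008142 / 1.233×10⁻⁸ = 66030 N = 66.03 kN.
σ_{cast iron} = P/A₁ = 66030/1675 = 39.42 MPa, tensile.

σ ≈ 39.4 MPa (tensile)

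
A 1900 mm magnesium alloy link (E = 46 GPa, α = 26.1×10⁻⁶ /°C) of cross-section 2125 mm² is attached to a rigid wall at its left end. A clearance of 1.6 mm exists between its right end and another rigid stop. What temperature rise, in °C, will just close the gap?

ΔT ≈ 32.3 °C

The gap closes when αΔT L = 1.6 mm, since the link is still unstressed at that instant.
ΔT = 1.6 / (26.1×10⁻⁶ × 1900) = 32.26 °C.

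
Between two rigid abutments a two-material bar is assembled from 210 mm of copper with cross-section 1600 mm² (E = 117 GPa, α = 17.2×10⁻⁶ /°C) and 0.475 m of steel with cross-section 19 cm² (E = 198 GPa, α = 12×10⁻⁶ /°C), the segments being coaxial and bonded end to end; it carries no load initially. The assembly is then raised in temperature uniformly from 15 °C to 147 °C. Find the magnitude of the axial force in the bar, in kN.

If the supports were absent, the total length change would be Σ αᵢΔT Lᵢ = 17.2×10⁻⁶×132×210 + 12×10⁻⁶×132×475 = 1.229 mm.
The walls prevent any net length change, so an axial force P (same in every segment) develops. Compatibility: P · Σ Lᵢ/(AᵢEᵢ) = δ_free.
The series flexibility is Σ Lᵢ/(AᵢEᵢ) = 210/(1600×117×10³) + 475/(1900×198×10³) = 2.384×10⁻⁶ mm/N.
So P = 1.229 / 2.384×10⁻⁶ = 515.5 kN, compressive.

P ≈ 516 kN (compressive)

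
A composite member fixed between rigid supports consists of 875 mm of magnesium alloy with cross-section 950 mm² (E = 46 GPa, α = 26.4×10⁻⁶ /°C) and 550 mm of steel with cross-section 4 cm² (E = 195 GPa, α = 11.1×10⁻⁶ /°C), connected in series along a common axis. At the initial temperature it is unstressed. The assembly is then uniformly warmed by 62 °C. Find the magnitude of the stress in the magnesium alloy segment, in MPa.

σ ≈ 70.4 MPa (compressive)

With the walls removed the bar would change length by δ_free = Σ αᵢΔT Lᵢ = 26.4×10⁻⁶×62×875 + 11.1×10⁻⁶×62×550 = 1.811 mm.
The walls prevent any net length change, so an axial force P (same in every segment) develops. Compatibility: P · Σ Lᵢ/(AᵢEᵢ) = δ_free.
Σ Lᵢ/(AᵢEᵢ) = 875/(950×46×10³) + 550/(400×195×10³) = 2.707×10⁻⁵ mm/N.
P = 1.811 / 2.707×10⁻⁵ = 66880 N = 66.88 kN, compressive.
σ_{magnesium alloy} = P / A = 66880 / 950 = 70.4 MPa.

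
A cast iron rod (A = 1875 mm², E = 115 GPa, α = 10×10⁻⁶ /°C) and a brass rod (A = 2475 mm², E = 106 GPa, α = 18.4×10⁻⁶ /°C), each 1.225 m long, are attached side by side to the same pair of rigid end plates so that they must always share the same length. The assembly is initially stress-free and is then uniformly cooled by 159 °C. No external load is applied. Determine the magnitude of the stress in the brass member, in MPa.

σ ≈ 63.9 MPa (tensile)

The brass has the larger α, so on cooling it would change length more than the cast iron if both were free. The rigid plates force a common final length, so the brass is put into tension and the cast iron into compression, with equal and opposite forces P (no external load).
Compatibility of the two members (thermal + elastic change equal): (α₁ − α₂)ΔT = P·[1/(A₁E₁) + 1/(A₂E₂)].
|α₁ − α₂|·ΔT = 8.4×10⁻⁶ × 159 = 0.001336.
1/(A₁E₁) + 1/(A₂E₂) = 1/(1875×115×10³) + 1/(2475×106×10³) = 8.449×10⁻⁹ N⁻¹.
P = 0.001336 / 8.449×10⁻⁹ = 158100 N = 158.1 kN.
σ_{brass} = P/A₂ = 158100/2475 = 63.87 MPa, tensile.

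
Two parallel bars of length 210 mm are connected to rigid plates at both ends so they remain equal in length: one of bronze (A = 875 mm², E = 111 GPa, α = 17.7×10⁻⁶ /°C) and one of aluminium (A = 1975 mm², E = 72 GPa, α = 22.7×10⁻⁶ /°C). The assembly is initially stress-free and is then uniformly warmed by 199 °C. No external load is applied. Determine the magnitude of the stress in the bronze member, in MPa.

Equilibrium of a rigid end plate with no external load gives equal and opposite internal forces ±P in the two members. Since α_{aluminium} > α_{bronze}, heating drives the aluminium into compression and the bronze into tension.
Setting the final lengths equal and cancelling L: (α₁ − α₂)ΔT = P/(A₁E₁) + P/(A₂E₂).
|α₁ − α₂|·ΔT = 5×10⁻⁶ × 199 = 0.000995.
1/(A₁E₁) + 1/(A₂E₂) = 1/(875×111×10³) + 1/(1975×72×10³) = 1.733×10⁻⁸ N⁻¹.
So P = 0.000995 / 1.733×10⁻⁸ = 57.42 kN.
σ_{bronze} = P/A₁ = 57420/875 = 65.62 MPa, tensile.

σ ≈ 65.6 MPa (tensile)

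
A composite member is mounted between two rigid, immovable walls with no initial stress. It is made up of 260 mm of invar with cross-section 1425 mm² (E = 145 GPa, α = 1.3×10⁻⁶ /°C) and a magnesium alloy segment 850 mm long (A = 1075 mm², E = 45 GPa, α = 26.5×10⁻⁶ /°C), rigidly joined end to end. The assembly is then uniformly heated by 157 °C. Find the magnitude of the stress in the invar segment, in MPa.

σ ≈ 134 MPa (compressive)

Free thermal expansion of the whole bar: Σ αᵢΔT Lᵢ = 1.3×10⁻⁶×157×260 + 26.5×10⁻⁶×157×850 = 3.589 mm.
Since the ends are fixed, an axial force P builds up, equal in every segment, with P · Σ Lᵢ/(AᵢEᵢ) = δ_free.
Σ Lᵢ/(AᵢEᵢ) = 260/(1425×145×10³) + 850/(1075×45×10³) = 1.883×10⁻⁵ mm/N.
So P = 3.589 / 1.883×10⁻⁵ = 190.6 kN, compressive.
σ_{invar} = P / A = 190600 / 1425 = 133.8 MPa.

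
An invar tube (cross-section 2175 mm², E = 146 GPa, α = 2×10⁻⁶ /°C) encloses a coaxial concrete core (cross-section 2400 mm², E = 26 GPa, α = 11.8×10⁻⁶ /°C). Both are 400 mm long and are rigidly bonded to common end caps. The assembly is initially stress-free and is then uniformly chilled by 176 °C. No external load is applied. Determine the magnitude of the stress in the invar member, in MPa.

σ ≈ 41.4 MPa (compressive)

The concrete has the larger α, so on cooling it would change length more than the invar if both were free. The rigid plates force a common final length, so the concrete is put into tension and the invar into compression, with equal and opposite forces P (no external load).
Compatibility of the two members (thermal + elastic change equal): (α₁ − α₂)ΔT = P·[1/(A₁E₁) + 1/(A₂E₂)].
|α₁ − α₂|·ΔT = 9.8×10⁻⁶ × 176 = 0.001725.
1/(A₁E₁) + 1/(A₂E₂) = 1/(2175×146×10³) + 1/(2400×26×10³) = 1.917×10⁻⁸ N⁻¹.
So P = 0.001725 / 1.917×10⁻⁸ = 89.95 kN.
σ_{invar} = P/A₁ = 89950/2175 = 41.36 MPa, compressive.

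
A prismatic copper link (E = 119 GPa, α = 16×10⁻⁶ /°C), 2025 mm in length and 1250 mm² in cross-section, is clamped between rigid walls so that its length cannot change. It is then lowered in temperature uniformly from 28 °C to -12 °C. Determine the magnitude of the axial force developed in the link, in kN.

With zero net strain, σ = E·αΔT = 119 GPa × 16×10⁻⁶ × 40 = 76.16 MPa.
P = AEαΔT = 1250 × 119×10³ × 16×10⁻⁶ × 40 = 95.2 kN (tensile).

P ≈ 95.2 kN (tensile)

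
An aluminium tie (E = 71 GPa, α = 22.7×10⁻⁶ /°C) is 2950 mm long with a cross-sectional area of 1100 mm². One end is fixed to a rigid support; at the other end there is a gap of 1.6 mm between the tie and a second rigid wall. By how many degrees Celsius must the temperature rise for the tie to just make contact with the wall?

ΔT ≈ 23.9 °C

Contact occurs when the free expansion equals the gap: αΔT L = 1.6 mm.
ΔT = 1.6 / (22.7×10⁻⁶ × 2950) = 23.89 °C.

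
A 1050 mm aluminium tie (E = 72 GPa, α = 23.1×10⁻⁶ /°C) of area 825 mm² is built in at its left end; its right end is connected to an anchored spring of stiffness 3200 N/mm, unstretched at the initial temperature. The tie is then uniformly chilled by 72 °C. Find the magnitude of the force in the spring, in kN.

P ≈ 5.29 kN

The unrestrained thermal change is αΔT L = 23.1×10⁻⁶ × 72 × 1050 = 1.746 mm.
Let P be the tensile force in the spring. The tie extends elastically by PL/(AE) and the spring stretches by P/k; together these equal δ_free.
P [ L/(AE) + 1/k ] = δ_free → P [ 1050/(825×72×10³) + 1/(3200) ] = 1.746.
P = 1.746 / 0.0003302 = 5289 N.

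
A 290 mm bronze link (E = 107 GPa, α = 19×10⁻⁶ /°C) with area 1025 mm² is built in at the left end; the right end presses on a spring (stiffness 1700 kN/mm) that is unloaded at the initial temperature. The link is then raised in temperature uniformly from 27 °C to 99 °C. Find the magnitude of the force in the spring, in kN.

If the spring were absent the link would lengthen by αΔT L = 19×10⁻⁶ × 72 × 290 = 0.3967 mm.
With a force P in the spring, the elastic change of the link is PL/(AE) and that of the spring is P/k; compatibility requires their sum to equal δ_free.
P [ L/(AE) + 1/k ] = δ_free → P [ 290/(1025×107×10³) + 1/(1700×10³) ] = 0.3967.
P = 0.3967 / 3.232×10⁻⁶ = 122700 N.

P ≈ 123 kN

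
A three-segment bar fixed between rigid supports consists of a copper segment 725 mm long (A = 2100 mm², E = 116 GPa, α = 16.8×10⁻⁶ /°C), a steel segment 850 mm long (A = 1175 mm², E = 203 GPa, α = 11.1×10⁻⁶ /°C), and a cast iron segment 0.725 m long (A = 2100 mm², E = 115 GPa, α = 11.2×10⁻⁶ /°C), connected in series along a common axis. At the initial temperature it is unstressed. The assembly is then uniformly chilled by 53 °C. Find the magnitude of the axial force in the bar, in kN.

Free thermal contraction of the whole bar: Σ αᵢΔT Lᵢ = 16.8×10⁻⁶×53×725 + 11.1×10⁻⁶×53×850 + 11.2×10⁻⁶×53×725 = 1.576 mm.
Since the ends are fixed, an axial force P builds up, equal in every segment, with P · Σ Lᵢ/(AᵢEᵢ) = δ_free.
The series flexibility is Σ Lᵢ/(AᵢEᵢ) = 725/(2100×116×10³) + 850/(1175×203×10³) + 725/(2100×115×10³) = 9.542×10⁻⁶ mm/N.
P = 1.576 / 9.542×10⁻⁶ = 165200 N = 165.2 kN, tensile.

P ≈ 165 kN (tensile)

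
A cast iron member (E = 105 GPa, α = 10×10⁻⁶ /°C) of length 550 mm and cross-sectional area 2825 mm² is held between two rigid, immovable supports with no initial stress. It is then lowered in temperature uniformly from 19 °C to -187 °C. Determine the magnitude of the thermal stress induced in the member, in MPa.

σ ≈ 216 MPa (tensile)

Because both ends are immovable the net strain is zero, and the suppressed thermal strain is αΔT = 10×10⁻⁶ × 206 = 2060×10⁻⁶.
Hence σ = E·αΔT = 105×10³ × 2060×10⁻⁶ = 216.3 MPa, tensile.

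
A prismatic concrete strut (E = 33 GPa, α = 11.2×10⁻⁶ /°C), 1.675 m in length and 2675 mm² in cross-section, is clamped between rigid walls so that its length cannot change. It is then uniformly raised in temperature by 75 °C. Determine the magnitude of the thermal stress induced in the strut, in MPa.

σ ≈ 27.7 MPa (compressive)

With length fixed, the mechanical strain must cancel the thermal strain αΔT = 11.2×10⁻⁶ × 75 = 840×10⁻⁶.
The stress required to suppress this strain is σ = Eε = 33×10³ × 840×10⁻⁶ = 27.72 MPa, compressive since the strut is trying to expand.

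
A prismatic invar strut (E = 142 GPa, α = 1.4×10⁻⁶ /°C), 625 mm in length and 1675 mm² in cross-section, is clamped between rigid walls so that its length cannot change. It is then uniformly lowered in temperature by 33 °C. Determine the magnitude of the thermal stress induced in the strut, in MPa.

σ ≈ 6.56 MPa (tensile)

The supports are rigid, so the total axial strain is zero. The restrained thermal strain is ε = αΔT = 1.4×10⁻⁶ × 33 = 46.2×10⁻⁶.
Hence σ = E·αΔT = 142×10³ × 46.2×10⁻⁶ = 6.56 MPa, tensile.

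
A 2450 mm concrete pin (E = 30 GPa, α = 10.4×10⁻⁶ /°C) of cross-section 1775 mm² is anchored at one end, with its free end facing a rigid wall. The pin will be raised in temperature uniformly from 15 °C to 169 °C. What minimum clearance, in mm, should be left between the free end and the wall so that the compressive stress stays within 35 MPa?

With no wall the pin would lengthen by αΔT L = 10.4×10⁻⁶ × 154 × 2450 = 3.924 mm.
At the allowable stress the elastic shortening the wall may impose is σL/E = 35 × 2450 / (30×10³) = 2.858 mm.
The gap must absorb the remainder: g_min = 3.924 − 2.858 = 1.066 mm.

g ≈ 1.07 mm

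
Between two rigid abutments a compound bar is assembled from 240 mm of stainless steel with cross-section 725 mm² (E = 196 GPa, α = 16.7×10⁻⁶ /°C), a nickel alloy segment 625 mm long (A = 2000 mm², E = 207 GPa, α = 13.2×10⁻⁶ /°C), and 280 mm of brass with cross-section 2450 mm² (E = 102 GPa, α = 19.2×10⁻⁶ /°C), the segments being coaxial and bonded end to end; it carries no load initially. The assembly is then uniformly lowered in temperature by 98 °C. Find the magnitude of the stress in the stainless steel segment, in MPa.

σ ≈ 552 MPa (tensile)

Free thermal contraction of the whole bar: Σ αᵢΔT Lᵢ = 16.7×10⁻⁶×98×240 + 13.2×10⁻⁶×98×625 + 19.2×10⁻⁶×98×280 = 1.728 mm.
Since the ends are fixed, an axial force P builds up, equal in every segment, with P · Σ Lᵢ/(AᵢEᵢ) = δ_free.
The series flexibility is Σ Lᵢ/(AᵢEᵢ) = 240/(725×196×10³) + 625/(2000×207×10³) + 280/(2450×102×10³) = 4.319×10⁻⁶ mm/N.
Hence P = δ_free / Σ(L/AE) = 1.728/4.319×10⁻⁶ = 400.1 kN (tensile).
σ_{stainless steel} = P / A = 400100 / 725 = 551.9 MPa.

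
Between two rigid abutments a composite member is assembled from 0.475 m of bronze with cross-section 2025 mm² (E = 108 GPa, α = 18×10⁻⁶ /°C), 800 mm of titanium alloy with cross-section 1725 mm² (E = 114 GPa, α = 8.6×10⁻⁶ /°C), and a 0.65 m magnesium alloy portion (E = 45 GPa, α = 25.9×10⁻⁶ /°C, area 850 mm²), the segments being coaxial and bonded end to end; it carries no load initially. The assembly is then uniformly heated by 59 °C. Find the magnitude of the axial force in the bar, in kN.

P ≈ 81.9 kN (compressive)

With the walls removed the bar would change length by δ_free = Σ αᵢΔT Lᵢ = 18×10⁻⁶×59×475 + 8.6×10⁻⁶×59×800 + 25.9×10⁻⁶×59×650 = 1.904 mm.
Since the ends are fixed, an axial force P builds up, equal in every segment, with P · Σ Lᵢ/(AᵢEᵢ) = δ_free.
The series flexibility is Σ Lᵢ/(AᵢEᵢ) = 475/(2025×108×10³) + 800/(1725×114×10³) + 650/(850×45×10³) = 2.323×10⁻⁵ mm/N.
P = 1.904 / 2.323×10⁻⁵ = 81930 N = 81.93 kN, compressive.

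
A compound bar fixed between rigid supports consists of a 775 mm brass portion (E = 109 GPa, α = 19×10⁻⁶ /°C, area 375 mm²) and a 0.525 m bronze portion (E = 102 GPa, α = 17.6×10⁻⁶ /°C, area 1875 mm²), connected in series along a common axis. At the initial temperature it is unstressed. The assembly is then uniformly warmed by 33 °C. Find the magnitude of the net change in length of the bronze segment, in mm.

With the walls removed the bar would change length by δ_free = Σ αᵢΔT Lᵢ = 19×10⁻⁶×33×775 + 17.6×10⁻⁶×33×525 = 0.7908 mm.
The walls prevent any net length change, so an axial force P (same in every segment) develops. Compatibility: P · Σ Lᵢ/(AᵢEᵢ) = δ_free.
The series flexibility is Σ Lᵢ/(AᵢEᵢ) = 775/(375×109×10³) + 525/(1875×102×10³) = 2.171×10⁻⁵ mm/N.
P = 0.7908 / 2.171×10⁻⁵ = 36440 N = 36.44 kN, compressive.
For the bronze segment, free thermal change = 17.6×10⁻⁶×33×525 = 0.3049 mm and elastic change from P = 36440×525/(1875×102×10³) = 0.1 mm; these oppose, so the net change is 0.205 mm (segment lengthens).

|ΔL| ≈ 0.205 mm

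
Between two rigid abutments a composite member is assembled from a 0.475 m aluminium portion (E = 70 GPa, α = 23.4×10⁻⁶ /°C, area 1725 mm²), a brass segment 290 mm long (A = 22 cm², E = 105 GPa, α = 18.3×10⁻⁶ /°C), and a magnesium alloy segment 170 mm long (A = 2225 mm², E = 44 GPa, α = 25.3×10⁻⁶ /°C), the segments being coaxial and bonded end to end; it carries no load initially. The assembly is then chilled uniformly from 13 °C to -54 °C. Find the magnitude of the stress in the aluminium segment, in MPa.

σ ≈ 116 MPa (tensile)

Free thermal contraction of the whole bar: Σ αᵢΔT Lᵢ = 23.4×10⁻⁶×67×475 + 18.3×10⁻⁶×67×290 + 25.3×10⁻⁶×67×170 = 1.388 mm.
The walls prevent any net length change, so an axial force P (same in every segment) develops. Compatibility: P · Σ Lᵢ/(AᵢEᵢ) = δ_free.
The series flexibility is Σ Lᵢ/(AᵢEᵢ) = 475/(1725×70×10³) + 290/(2200×105×10³) + 170/(2225×44×10³) = 6.926×10⁻⁶ mm/N.
P = 1.388 / 6.926×10⁻⁶ = 200500 N = 200.5 kN, tensile.
σ_{aluminium} = P / A = 200500 / 1725 = 116.2 MPa.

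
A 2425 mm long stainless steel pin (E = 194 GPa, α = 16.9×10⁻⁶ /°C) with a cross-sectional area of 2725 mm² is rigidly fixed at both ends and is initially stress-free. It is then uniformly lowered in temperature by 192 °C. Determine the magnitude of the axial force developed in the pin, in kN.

P ≈ 1720 kN (tensile)

With zero net strain, σ = E·αΔT = 194 GPa × 16.9×10⁻⁶ × 192 = 629.5 MPa.
Axial force P = σA = 629.5 × 2725 = 1.715×10⁶ N = 1715 kN, tensile.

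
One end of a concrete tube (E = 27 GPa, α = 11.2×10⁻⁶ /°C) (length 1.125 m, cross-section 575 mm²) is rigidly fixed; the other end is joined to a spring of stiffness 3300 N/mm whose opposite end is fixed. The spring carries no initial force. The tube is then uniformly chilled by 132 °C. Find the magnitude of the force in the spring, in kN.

P ≈ 4.43 kN

If the spring were absent the tube would shorten by αΔT L = 11.2×10⁻⁶ × 132 × 1125 = 1.663 mm.
Let P be the tensile force in the spring. The tube extends elastically by PL/(AE) and the spring stretches by P/k; together these equal δ_free.
So P = δ_free / [L/(AE) + 1/k] = 1.663 / [ 1125/(575×27×10³) + 1/(3300) ].
P = 1.663 / 0.0003755 = 4429 N.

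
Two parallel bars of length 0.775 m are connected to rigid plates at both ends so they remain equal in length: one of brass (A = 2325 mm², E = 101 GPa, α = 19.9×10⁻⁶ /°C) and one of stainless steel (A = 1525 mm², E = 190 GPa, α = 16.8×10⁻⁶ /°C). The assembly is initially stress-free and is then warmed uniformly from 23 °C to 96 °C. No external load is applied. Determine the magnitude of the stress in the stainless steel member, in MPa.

Equilibrium of a rigid end plate with no external load gives equal and opposite internal forces ±P in the two members. Since α_{brass} > α_{stainless steel}, heating drives the brass into compression and the stainless steel into tension.
Setting the final lengths equal and cancelling L: (α₁ − α₂)ΔT = P/(A₁E₁) + P/(A₂E₂).
|α₁ − α₂|·ΔT = 3.1×10⁻⁶ × 73 = 0.0002263.
1/(A₁E₁) + 1/(A₂E₂) = 1/(2325×101×10³) + 1/(1525×190×10³) = 7.71×10⁻⁹ N⁻¹.
P = 0.0002263 / 7.71×10⁻⁹ = 29350 N = 29.35 kN.
σ_{stainless steel} = P/A₂ = 29350/1525 = 19.25 MPa, tensile.

σ ≈ 19.2 MPa (tensile)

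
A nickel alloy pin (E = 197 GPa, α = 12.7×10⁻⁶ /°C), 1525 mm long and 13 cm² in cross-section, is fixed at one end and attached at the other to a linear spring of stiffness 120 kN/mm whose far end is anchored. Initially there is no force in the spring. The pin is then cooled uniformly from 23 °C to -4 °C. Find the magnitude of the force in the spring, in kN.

Free thermal contraction: δ_free = αΔT L = 12.7×10⁻⁶ × 27 × 1525 = 0.5229 mm.
Let P be the tensile force in the spring. The pin extends elastically by PL/(AE) and the spring stretches by P/k; together these equal δ_free.
So P = δ_free / [L/(AE) + 1/k] = 0.5229 / [ 1525/(1300×197×10³) + 1/(120×10³) ].
P = 0.5229 / 1.429×10⁻⁵ = 36600 N.

P ≈ 36.6 kN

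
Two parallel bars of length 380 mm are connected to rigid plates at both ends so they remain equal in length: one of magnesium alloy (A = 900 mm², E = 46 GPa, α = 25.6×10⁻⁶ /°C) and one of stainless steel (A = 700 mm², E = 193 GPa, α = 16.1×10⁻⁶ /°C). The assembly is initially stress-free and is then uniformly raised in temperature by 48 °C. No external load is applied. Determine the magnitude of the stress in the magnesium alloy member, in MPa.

σ ≈ 16.1 MPa (compressive)

Equilibrium of a rigid end plate with no external load gives equal and opposite internal forces ±P in the two members. Since α_{magnesium alloy} > α_{stainless steel}, heating drives the magnesium alloy into compression and the stainless steel into tension.
Compatibility of the two members (thermal + elastic change equal): (α₁ − α₂)ΔT = P·[1/(A₁E₁) + 1/(A₂E₂)].
|α₁ − α₂|·ΔT = 9.5×10⁻⁶ × 48 = 0.000456.
1/(A₁E₁) + 1/(A₂E₂) = 1/(900×46×10³) + 1/(700×193×10³) = 3.156×10⁻⁸ N⁻¹.
So P = 0.000456 / 3.156×10⁻⁸ = 14.45 kN.
σ_{magnesium alloy} = P/A₁ = 14450/900 = 16.06 MPa, compressive.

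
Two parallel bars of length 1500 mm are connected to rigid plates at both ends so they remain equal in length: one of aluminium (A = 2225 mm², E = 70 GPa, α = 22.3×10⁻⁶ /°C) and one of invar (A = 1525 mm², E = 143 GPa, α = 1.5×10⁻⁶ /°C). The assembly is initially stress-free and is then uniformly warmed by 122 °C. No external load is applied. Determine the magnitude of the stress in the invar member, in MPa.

Equilibrium of a rigid end plate with no external load gives equal and opposite internal forces ±P in the two members. Since α_{aluminium} > α_{invar}, heating drives the aluminium into compression and the invar into tension.
Equating the net (thermal + elastic) strains gives |α₁ − α₂|·ΔT = P·[1/(A₁E₁) + 1/(A₂E₂)].
|α₁ − α₂|·ΔT = 20.8×10⁻⁶ × 122 = 0.002538.
1/(A₁E₁) + 1/(A₂E₂) = 1/(2225×70×10³) + 1/(1525×143×10³) = 1.101×10⁻⁸ N⁻¹.
P = 0.002538 / 1.101×10⁻⁸ = 230600 N = 230.6 kN.
σ_{invar} = P/A₂ = 230600/1525 = 151.2 MPa, tensile.

σ ≈ 151 MPa (tensile)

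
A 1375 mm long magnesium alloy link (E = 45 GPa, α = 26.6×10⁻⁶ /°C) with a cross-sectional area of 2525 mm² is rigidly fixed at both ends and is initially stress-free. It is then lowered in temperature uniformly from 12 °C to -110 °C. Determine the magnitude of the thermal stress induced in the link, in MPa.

Because both ends are immovable the net strain is zero, and the suppressed thermal strain is αΔT = 26.6×10⁻⁶ × 122 = 3245.2×10⁻⁶.
Hence σ = E·αΔT = 45×10³ × 3245.2×10⁻⁶ = 146 MPa, tensile.

σ ≈ 146 MPa (tensile)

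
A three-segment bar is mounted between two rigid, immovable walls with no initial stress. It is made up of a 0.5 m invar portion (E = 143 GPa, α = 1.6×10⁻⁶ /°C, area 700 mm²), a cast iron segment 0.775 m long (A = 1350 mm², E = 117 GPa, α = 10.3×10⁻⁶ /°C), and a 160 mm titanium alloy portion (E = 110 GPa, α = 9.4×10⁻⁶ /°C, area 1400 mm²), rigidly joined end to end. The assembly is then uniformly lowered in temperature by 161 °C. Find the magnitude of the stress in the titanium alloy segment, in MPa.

σ ≈ 108 MPa (tensile)

Free thermal contraction of the whole bar: Σ αᵢΔT Lᵢ = 1.6×10⁻⁶×161×500 + 10.3×10⁻⁶×161×775 + 9.4×10⁻⁶×161×160 = 1.656 mm.
The rigid supports impose zero overall length change; the single axial force P common to all segments must satisfy P Σ Lᵢ/(AᵢEᵢ) = δ_free.
The series flexibility is Σ Lᵢ/(AᵢEᵢ) = 500/(700×143×10³) + 775/(1350×117×10³) + 160/(1400×110×10³) = 1.094×10⁻⁵ mm/N.
Hence P = δ_free / Σ(L/AE) = 1.656/1.094×10⁻⁵ = 151.4 kN (tensile).
σ_{titanium alloy} = P / A = 151400 / 1400 = 108.1 MPa.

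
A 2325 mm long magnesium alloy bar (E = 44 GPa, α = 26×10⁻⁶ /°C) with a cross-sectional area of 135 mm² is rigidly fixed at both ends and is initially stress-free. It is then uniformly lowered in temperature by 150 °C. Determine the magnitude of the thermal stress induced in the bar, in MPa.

The supports are rigid, so the total axial strain is zero. The restrained thermal strain is ε = αΔT = 26×10⁻⁶ × 150 = 3900×10⁻⁶.
σ = EαΔT = 44×10³ × 26×10⁻⁶ × 150 = 171.6 MPa (tensile; the bar is trying to contract).

σ ≈ 172 MPa (tensile)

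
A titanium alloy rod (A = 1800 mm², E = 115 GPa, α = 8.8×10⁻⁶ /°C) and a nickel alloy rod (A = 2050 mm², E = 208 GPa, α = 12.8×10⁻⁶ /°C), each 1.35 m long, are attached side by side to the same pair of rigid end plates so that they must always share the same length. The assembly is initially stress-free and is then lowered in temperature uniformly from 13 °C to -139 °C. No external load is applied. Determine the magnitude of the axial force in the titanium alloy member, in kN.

P ≈ 84.7 kN (compressive in the titanium alloy)

Both members must finish at the same length. With the larger α, the nickel alloy tends to over-contract; the plates restrain it, putting the nickel alloy in tension and the titanium alloy in compression. With no external load the two internal forces are equal and opposite, magnitude P.
Setting the final lengths equal and cancelling L: (α₁ − α₂)ΔT = P/(A₁E₁) + P/(A₂E₂).
|α₁ − α₂|·ΔT = 4×10⁻⁶ × 152 = 0.000608.
1/(A₁E₁) + 1/(A₂E₂) = 1/(1800×115×10³) + 1/(2050×208×10³) = 7.176×10⁻⁹ N⁻¹.
P = 0.000608 / 7.176×10⁻⁹ = 84730 N = 84.73 kN.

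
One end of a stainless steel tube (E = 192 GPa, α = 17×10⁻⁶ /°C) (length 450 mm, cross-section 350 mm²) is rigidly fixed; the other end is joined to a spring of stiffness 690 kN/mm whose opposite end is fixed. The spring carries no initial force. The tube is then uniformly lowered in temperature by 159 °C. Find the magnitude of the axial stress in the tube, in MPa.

σ ≈ 427 MPa (tensile)

Free thermal contraction: δ_free = αΔT L = 17×10⁻⁶ × 159 × 450 = 1.216 mm.
With a force P in the spring, the elastic change of the tube is PL/(AE) and that of the spring is P/k; compatibility requires their sum to equal δ_free.
So P = δ_free / [L/(AE) + 1/k] = 1.216 / [ 450/(350×192×10³) + 1/(690×10³) ].
P = 1.216 / 8.146×10⁻⁶ = 149300 N.
σ = P/A = 149300/350 = 426.6 MPa.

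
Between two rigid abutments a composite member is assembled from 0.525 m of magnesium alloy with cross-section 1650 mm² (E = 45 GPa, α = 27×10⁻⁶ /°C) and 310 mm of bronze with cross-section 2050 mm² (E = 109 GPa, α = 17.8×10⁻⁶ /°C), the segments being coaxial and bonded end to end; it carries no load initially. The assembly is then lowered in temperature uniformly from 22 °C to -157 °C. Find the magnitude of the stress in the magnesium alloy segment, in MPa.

σ ≈ 253 MPa (tensile)

If the supports were absent, the total length change would be Σ αᵢΔT Lᵢ = 27×10⁻⁶×179×525 + 17.8×10⁻⁶×179×310 = 3.525 mm.
The walls prevent any net length change, so an axial force P (same in every segment) develops. Compatibility: P · Σ Lᵢ/(AᵢEᵢ) = δ_free.
The series flexibility is Σ Lᵢ/(AᵢEᵢ) = 525/(1650×45×10³) + 310/(2050×109×10³) = 8.458×10⁻⁶ mm/N.
Hence P = δ_free / Σ(L/AE) = 3.525/8.458×10⁻⁶ = 416.8 kN (tensile).
σ_{magnesium alloy} = P / A = 416800 / 1650 = 252.6 MPa.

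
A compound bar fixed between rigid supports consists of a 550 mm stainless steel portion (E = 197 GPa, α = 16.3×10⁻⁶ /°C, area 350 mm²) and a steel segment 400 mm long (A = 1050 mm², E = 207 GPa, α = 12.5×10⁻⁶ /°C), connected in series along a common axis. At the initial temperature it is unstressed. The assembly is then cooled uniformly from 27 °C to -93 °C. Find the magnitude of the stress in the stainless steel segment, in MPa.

σ ≈ 488 MPa (tensile)

Free thermal contraction of the whole bar: Σ αᵢΔT Lᵢ = 16.3×10⁻⁶×120×550 + 12.5×10⁻⁶×120×400 = 1.676 mm.
The rigid supports impose zero overall length change; the single axial force P common to all segments must satisfy P Σ Lᵢ/(AᵢEᵢ) = δ_free.
The series flexibility is Σ Lᵢ/(AᵢEᵢ) = 550/(350×197×10³) + 400/(1050×207×10³) = 9.817×10⁻⁶ mm/N.
So P = 1.676 / 9.817×10⁻⁶ = 170.7 kN, tensile.
σ_{stainless steel} = P / A = 170700 / 350 = 487.7 MPa.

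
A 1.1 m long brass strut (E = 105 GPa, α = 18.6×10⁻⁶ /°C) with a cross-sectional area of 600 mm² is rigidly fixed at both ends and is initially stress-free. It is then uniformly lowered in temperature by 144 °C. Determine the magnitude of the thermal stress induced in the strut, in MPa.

Because both ends are immovable the net strain is zero, and the suppressed thermal strain is αΔT = 18.6×10⁻⁶ × 144 = 2678.4×10⁻⁶.
σ = EαΔT = 105×10³ × 18.6×10⁻⁶ × 144 = 281.2 MPa (tensile; the strut is trying to contract).

σ ≈ 281 MPa (tensile)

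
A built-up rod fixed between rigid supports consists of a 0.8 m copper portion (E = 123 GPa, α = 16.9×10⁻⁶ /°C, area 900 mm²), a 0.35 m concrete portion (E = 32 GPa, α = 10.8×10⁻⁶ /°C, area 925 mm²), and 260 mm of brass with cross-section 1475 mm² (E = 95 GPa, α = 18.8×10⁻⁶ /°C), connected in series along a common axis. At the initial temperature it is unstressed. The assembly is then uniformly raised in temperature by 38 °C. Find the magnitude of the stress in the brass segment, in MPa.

σ ≈ 27.3 MPa (compressive)

With the walls removed the bar would change length by δ_free = Σ αᵢΔT Lᵢ = 16.9×10⁻⁶×38×800 + 10.8×10⁻⁶×38×350 + 18.8×10⁻⁶×38×260 = 0.8431 mm.
The rigid supports impose zero overall length change; the single axial force P common to all segments must satisfy P Σ Lᵢ/(AᵢEᵢ) = δ_free.
The series flexibility is Σ Lᵢ/(AᵢEᵢ) = 800/(900×123×10³) + 350/(925×32×10³) + 260/(1475×95×10³) = 2.091×10⁻⁵ mm/N.
Hence P = δ_free / Σ(L/AE) = 0.8431/2.091×10⁻⁵ = 40.33 kN (compressive).
σ_{brass} = P / A = 40330 / 1475 = 27.34 MPa.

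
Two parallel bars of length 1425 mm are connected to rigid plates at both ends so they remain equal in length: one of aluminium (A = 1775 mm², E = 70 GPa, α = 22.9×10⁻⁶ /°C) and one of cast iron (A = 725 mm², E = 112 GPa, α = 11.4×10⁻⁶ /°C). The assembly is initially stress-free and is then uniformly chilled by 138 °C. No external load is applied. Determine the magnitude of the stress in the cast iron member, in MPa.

σ ≈ 107 MPa (compressive)

Equilibrium of a rigid end plate with no external load gives equal and opposite internal forces ±P in the two members. Since α_{aluminium} > α_{cast iron}, cooling drives the aluminium into tension and the cast iron into compression.
Setting the final lengths equal and cancelling L: (α₁ − α₂)ΔT = P/(A₁E₁) + P/(A₂E₂).
|α₁ − α₂|·ΔT = 11.5×10⁻⁶ × 138 = 0.001587.
1/(A₁E₁) + 1/(A₂E₂) = 1/(1775×70×10³) + 1/(725×112×10³) = 2.036×10⁻⁸ N⁻¹.
So P = 0.001587 / 2.036×10⁻⁸ = 77.93 kN.
σ_{cast iron} = P/A₂ = 77930/725 = 107.5 MPa, compressive.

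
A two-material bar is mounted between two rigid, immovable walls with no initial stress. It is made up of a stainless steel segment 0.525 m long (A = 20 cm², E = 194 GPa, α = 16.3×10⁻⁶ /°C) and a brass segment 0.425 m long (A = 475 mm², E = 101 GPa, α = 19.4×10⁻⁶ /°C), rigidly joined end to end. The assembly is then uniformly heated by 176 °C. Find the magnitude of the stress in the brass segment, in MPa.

σ ≈ 610 MPa (compressive)

With the walls removed the bar would change length by δ_free = Σ αᵢΔT Lᵢ = 16.3×10⁻⁶×176×525 + 19.4×10⁻⁶×176×425 = 2.957 mm.
Since the ends are fixed, an axial force P builds up, equal in every segment, with P · Σ Lᵢ/(AᵢEᵢ) = δ_free.
Σ Lᵢ/(AᵢEᵢ) = 525/(2000×194×10³) + 425/(475×101×10³) = 1.021×10⁻⁵ mm/N.
P = 2.957 / 1.021×10⁻⁵ = 289600 N = 289.6 kN, compressive.
σ_{brass} = P / A = 289600 / 475 = 609.7 MPa.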